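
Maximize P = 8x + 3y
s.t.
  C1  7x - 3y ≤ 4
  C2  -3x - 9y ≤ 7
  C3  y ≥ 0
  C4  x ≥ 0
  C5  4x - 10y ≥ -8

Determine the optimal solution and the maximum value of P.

x = 32/29, y = 36/29, maximum P = 364/29

Vertices and P = 8x + 3y:
  (4/7, 0) → P = 32/7
  (32/29, 36/29) → P = 364/29
  (0, 0) → P = 0
  (0, 4/5) → P = 12/5

The optimum lies where 7x - 3y = 4 and 4x - 10y = -8.
Solving simultaneously gives x = 32/29, y = 36/29.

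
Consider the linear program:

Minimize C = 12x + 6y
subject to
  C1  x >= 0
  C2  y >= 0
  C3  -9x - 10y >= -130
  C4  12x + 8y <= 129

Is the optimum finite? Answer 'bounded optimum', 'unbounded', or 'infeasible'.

bounded optimum

Feasible corners and C = 12x + 6y:
  (0, 0) → C = 0
  (0, 13) → C = 78
  (43/4, 0) → C = 129
  (125/24, 133/16) → C = 899/8
The feasible region has finitely many vertices and no improving ray; the minimum is 0 at (0, 0).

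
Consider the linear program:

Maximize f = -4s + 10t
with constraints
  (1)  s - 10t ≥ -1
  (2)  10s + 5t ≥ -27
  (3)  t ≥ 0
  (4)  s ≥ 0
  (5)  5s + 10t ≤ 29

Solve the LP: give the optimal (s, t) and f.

Feasible corners and f = -4s + 10t:
  (0, 1/10) → f = 1
  (14/3, 17/30) → f = -13
  (0, 0) → f = 0
  (29/5, 0) → f = -116/5

s = 0, t = 1/10, maximum f = 1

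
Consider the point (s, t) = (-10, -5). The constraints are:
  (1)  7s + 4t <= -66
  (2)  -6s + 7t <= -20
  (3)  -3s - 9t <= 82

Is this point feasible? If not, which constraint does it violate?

Constraint (2): -6s + 7t = 25, which is not ≤ -20. All other constraints are satisfied.

not feasible — violates (2)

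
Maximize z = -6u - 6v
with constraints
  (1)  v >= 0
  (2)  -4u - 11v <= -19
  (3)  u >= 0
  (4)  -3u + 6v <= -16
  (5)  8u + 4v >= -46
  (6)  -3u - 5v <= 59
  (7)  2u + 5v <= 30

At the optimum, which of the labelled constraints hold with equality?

(1) and (4)

Vertices and z = -6u - 6v:
  (16/3, 0) → z = -32
  (15, 0) → z = -90
  (260/27, 58/27) → z = -212/3

The maximum is at (16/3, 0). Substituting into each constraint, equality holds for (1) and (4); the remaining constraints have slack.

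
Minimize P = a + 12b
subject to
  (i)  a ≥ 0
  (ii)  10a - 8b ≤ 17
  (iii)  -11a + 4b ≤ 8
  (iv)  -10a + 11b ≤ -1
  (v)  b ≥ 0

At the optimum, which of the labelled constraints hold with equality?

(iv) and (v)

Extreme points and P = a + 12b:
  (179/30, 16/3) → P = 2099/30
  (17/10, 0) → P = 17/10
  (1/10, 0) → P = 1/10

The minimum is at (1/10, 0). Substituting into each constraint, equality holds for (iv) and (v); the remaining constraints have slack.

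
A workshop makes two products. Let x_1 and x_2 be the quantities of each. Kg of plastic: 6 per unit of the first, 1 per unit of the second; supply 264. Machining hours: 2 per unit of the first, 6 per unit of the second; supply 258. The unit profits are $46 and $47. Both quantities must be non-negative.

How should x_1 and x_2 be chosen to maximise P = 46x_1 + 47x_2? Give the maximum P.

x_1 = 39, x_2 = 30, maximum P = 3204

Extreme points and P = 46x_1 + 47x_2:
  (0, 0) → P = 0
  (0, 43) → P = 2021
  (44, 0) → P = 2024
  (39, 30) → P = 3204

At the optimal vertex, 6x_1 + x_2 = 264 and 2x_1 + 6x_2 = 258.
Solving simultaneously gives x_1 = 39, x_2 = 30.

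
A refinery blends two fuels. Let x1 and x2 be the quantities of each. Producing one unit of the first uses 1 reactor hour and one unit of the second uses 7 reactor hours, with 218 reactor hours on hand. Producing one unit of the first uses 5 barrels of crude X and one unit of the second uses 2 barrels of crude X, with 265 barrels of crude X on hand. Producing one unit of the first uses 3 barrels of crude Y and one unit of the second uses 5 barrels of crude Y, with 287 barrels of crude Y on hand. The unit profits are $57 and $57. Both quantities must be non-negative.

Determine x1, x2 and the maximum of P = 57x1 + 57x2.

Corner points and P = 57x1 + 57x2:
  (0, 0) → P = 0
  (0, 218/7) → P = 12426/7
  (53, 0) → P = 3021
  (43, 25) → P = 3876

x1 = 43, x2 = 25, maximum P = 3876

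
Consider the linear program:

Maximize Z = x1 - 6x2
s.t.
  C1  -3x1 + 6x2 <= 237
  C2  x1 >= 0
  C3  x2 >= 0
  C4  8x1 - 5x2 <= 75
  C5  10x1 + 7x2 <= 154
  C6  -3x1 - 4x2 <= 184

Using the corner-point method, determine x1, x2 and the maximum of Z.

x1 = 75/8, x2 = 0, maximum Z = 75/8

Extreme points and Z = x1 - 6x2:
  (0, 0) → Z = 0
  (0, 22) → Z = -132
  (75/8, 0) → Z = 75/8
  (1295/106, 241/53) → Z = -1597/106

The optimum lies where x2 = 0 and 8x1 - 5x2 = 75.
Solving simultaneously gives x1 = 75/8, x2 = 0.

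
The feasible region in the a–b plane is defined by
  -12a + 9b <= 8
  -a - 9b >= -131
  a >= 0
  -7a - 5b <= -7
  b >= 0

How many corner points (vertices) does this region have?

4

Intersecting each pair of boundary lines and keeping only the points that satisfy every inequality leaves:
  (123/13, 1580/117)
  (23/123, 140/123)
  (131, 0)
  (1, 0)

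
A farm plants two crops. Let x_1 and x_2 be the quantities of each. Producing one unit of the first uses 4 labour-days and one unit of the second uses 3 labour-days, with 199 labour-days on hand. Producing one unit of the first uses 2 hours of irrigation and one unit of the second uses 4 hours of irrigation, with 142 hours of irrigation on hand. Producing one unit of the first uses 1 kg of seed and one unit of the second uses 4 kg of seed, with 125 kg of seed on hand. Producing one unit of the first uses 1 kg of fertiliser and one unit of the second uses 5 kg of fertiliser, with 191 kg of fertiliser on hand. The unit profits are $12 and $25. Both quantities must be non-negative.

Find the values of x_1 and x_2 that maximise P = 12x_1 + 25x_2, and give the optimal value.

Feasible corners and P = 12x_1 + 25x_2:
  (0, 0) → P = 0
  (0, 125/4) → P = 3125/4
  (199/4, 0) → P = 597
  (37, 17) → P = 869
  (17, 27) → P = 879

At the optimal vertex, 2x_1 + 4x_2 = 142 and x_1 + 4x_2 = 125.
Solving simultaneously gives x_1 = 17, x_2 = 27.

x_1 = 17, x_2 = 27, maximum P = 879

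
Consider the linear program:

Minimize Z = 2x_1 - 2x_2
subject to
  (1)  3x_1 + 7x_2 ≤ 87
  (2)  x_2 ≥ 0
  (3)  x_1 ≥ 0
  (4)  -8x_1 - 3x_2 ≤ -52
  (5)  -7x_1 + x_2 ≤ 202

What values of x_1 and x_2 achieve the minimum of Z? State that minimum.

Corner points and Z = 2x_1 - 2x_2:
  (29, 0) → Z = 58
  (103/47, 540/47) → Z = -874/47
  (13/2, 0) → Z = 13

x_1 = 103/47, x_2 = 540/47, minimum Z = -874/47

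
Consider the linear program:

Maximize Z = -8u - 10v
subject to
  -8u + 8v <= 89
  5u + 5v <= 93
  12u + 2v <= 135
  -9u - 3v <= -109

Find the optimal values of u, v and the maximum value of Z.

Vertices and Z = -8u - 10v:
  (489/50, 441/50) → Z = -4161/25
  (133/15, 146/15) → Z = -2524/15
  (187/18, 31/6) → Z = -1213/9

u = 187/18, v = 31/6, maximum Z = -1213/9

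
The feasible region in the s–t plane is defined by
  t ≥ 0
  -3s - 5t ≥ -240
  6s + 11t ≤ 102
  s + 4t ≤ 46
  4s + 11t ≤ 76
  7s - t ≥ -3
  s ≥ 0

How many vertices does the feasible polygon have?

5

The feasible vertices (each the meet of two boundaries and inside every other half-plane) are:
  (17, 0)
  (0, 0)
  (13, 24/11)
  (43/81, 544/81)
  (0, 3)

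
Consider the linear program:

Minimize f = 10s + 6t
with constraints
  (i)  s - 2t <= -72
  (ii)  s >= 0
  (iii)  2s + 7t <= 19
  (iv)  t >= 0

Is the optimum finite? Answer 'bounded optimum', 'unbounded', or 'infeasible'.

infeasible

The boundaries s - 2t = -72 and s = 0 meet at (0, 36), but that point violates 2s + 7t ≤ 19. Every candidate vertex is excluded by some other constraint, so the feasible region is empty.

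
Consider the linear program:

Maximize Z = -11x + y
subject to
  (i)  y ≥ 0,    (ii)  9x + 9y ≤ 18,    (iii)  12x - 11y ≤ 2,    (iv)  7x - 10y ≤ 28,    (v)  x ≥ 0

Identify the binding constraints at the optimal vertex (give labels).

(ii) and (v)

Vertices and Z = -11x + y:
  (1/6, 0) → Z = -11/6
  (0, 0) → Z = 0
  (24/23, 22/23) → Z = -242/23
  (0, 2) → Z = 2

The maximum is at (0, 2). Substituting into each constraint, equality holds for (ii) and (v); the remaining constraints have slack.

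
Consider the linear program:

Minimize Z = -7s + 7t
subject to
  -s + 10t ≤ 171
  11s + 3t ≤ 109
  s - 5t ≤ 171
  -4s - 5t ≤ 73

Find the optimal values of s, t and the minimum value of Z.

s = 764/43, t = -1239/43, minimum Z = -14021/43

Vertices and Z = -7s + 7t:
  (577/113, 1990/113) → Z = 9891/113
  (-317/9, 611/45) → Z = 1708/5
  (764/43, -1239/43) → Z = -14021/43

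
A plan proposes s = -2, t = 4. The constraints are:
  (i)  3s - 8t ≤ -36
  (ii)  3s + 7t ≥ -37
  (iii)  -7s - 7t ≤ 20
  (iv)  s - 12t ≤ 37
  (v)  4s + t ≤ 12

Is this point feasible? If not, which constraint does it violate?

feasible

(i): -38 ≤ -36 ✓
(ii): 22 ≥ -37 ✓
(iii): -14 ≤ 20 ✓
(iv): -50 ≤ 37 ✓
(v): -4 ≤ 12 ✓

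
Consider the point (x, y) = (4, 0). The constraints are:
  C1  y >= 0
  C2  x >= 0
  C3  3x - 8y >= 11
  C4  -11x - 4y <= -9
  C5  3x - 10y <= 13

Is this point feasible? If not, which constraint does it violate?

C1: 0 ≥ 0 ✓
C2: 4 ≥ 0 ✓
C3: 12 ≥ 11 ✓
C4: -44 ≤ -9 ✓
C5: 12 ≤ 13 ✓

feasible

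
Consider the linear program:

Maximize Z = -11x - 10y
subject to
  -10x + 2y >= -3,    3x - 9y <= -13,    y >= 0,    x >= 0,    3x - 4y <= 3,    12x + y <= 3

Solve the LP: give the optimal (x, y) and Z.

Vertices and Z = -11x - 10y:
  (0, 13/9) → Z = -130/9
  (14/111, 55/37) → Z = -1804/111
  (0, 3) → Z = -30

At the optimal vertex, 3x - 9y = -13 and x = 0.
Solving simultaneously gives x = 0, y = 13/9.

x = 0, y = 13/9, maximum Z = -130/9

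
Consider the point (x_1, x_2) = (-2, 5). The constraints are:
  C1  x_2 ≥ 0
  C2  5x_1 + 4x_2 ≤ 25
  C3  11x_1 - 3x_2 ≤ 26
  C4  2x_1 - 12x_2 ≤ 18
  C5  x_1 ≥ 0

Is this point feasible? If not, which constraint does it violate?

Constraint C5: x_1 = -2, which is not ≥ 0. All other constraints are satisfied.

not feasible — violates C5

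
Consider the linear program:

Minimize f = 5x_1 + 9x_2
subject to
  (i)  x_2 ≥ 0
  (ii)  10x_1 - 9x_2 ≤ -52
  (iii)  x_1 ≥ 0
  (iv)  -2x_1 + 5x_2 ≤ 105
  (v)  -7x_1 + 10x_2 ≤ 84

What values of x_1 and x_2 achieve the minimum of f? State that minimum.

x_1 = 0, x_2 = 52/9, minimum f = 52

Feasible corners and f = 5x_1 + 9x_2:
  (0, 52/9) → f = 52
  (236/37, 476/37) → f = 5464/37
  (0, 42/5) → f = 378/5

At the optimal vertex, 10x_1 - 9x_2 = -52 and x_1 = 0.
Solving simultaneously gives x_1 = 0, x_2 = 52/9.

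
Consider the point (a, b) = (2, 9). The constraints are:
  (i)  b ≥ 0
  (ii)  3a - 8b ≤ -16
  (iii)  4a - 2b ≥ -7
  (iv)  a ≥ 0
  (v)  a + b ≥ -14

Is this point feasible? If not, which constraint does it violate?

Constraint (iii): 4a - 2b = -10, which is not ≥ -7. All other constraints are satisfied.

not feasible — violates (iii)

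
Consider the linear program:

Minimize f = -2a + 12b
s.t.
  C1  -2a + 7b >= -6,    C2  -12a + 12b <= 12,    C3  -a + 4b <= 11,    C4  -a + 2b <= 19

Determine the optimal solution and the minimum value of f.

a = -13/5, b = -8/5, minimum f = -14

Extreme points and f = -2a + 12b:
  (-13/5, -8/5) → f = -14
  (101, 28) → f = 134
  (7/3, 10/3) → f = 106/3

At the optimal vertex, -2a + 7b = -6 and -12a + 12b = 12.
Solving simultaneously gives a = -13/5, b = -8/5.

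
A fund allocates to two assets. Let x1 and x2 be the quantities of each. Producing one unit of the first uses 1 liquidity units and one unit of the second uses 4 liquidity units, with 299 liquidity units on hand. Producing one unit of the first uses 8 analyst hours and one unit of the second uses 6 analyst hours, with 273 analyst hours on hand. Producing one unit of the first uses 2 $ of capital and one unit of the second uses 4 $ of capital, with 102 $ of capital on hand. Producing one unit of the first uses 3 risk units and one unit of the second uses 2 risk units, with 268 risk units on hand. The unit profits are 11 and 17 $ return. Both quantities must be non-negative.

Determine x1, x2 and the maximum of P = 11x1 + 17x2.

Vertices and P = 11x1 + 17x2:
  (0, 0) → P = 0
  (0, 51/2) → P = 867/2
  (273/8, 0) → P = 3003/8
  (24, 27/2) → P = 987/2

At the optimal vertex, 8x1 + 6x2 = 273 and 2x1 + 4x2 = 102.
Solving simultaneously gives x1 = 24, x2 = 27/2.

x1 = 24, x2 = 27/2, maximum P = 987/2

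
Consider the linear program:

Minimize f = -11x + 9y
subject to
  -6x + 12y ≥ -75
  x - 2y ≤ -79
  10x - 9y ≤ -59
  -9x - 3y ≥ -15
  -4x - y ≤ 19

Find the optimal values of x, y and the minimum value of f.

x = -69/7, y = 242/7, minimum f = 2937/7

Corner points and f = -11x + 9y:
  (-69/7, 242/7) → f = 2937/7
  (-13, 33) → f = 440
  (-24, 77) → f = 957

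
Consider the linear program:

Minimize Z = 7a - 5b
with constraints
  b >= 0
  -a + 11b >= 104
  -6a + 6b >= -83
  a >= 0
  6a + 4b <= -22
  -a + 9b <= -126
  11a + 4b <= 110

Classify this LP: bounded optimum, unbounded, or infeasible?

The boundaries -a + 9b = -126 and 11a + 4b = 110 meet at (1494/103, -1276/103), but that point violates b ≥ 0. Every candidate vertex is excluded by some other constraint, so the feasible region is empty.

infeasible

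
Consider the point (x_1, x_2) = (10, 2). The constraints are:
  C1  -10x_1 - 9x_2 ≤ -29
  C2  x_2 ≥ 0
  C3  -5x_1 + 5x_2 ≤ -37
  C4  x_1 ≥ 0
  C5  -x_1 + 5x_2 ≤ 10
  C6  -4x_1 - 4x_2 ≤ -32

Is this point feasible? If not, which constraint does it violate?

feasible

C1: -118 ≤ -29 ✓
C2: 2 ≥ 0 ✓
C3: -40 ≤ -37 ✓
C4: 10 ≥ 0 ✓
C5: 0 ≤ 10 ✓
C6: -48 ≤ -32 ✓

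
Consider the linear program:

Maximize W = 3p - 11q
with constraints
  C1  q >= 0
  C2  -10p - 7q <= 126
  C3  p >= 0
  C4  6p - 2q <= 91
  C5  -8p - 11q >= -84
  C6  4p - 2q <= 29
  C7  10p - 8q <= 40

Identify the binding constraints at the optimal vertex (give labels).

Vertices and W = 3p - 11q:
  (0, 0) → W = 0
  (4, 0) → W = 12
  (0, 84/11) → W = -84
  (556/87, 260/87) → W = -1192/87

The maximum is at (4, 0). Substituting into each constraint, equality holds for C1 and C7; the remaining constraints have slack.

C1 and C7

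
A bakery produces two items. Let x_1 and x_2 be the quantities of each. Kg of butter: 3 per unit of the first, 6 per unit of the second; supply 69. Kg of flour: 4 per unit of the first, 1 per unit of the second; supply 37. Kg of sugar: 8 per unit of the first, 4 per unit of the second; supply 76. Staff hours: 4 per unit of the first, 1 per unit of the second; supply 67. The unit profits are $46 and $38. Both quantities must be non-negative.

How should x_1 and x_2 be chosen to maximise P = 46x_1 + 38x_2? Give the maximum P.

x_1 = 5, x_2 = 9, maximum P = 572

Vertices and P = 46x_1 + 38x_2:
  (0, 0) → P = 0
  (0, 23/2) → P = 437
  (37/4, 0) → P = 851/2
  (5, 9) → P = 572
  (9, 1) → P = 452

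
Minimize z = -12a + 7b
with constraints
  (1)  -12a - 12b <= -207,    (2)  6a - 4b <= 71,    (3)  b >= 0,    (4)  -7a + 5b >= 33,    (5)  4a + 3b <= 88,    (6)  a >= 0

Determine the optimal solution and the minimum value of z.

The binding constraints are -7a + 5b = 33 and 4a + 3b = 88.
Solving simultaneously gives a = 341/41, b = 748/41.

a = 341/41, b = 748/41, minimum z = 1144/41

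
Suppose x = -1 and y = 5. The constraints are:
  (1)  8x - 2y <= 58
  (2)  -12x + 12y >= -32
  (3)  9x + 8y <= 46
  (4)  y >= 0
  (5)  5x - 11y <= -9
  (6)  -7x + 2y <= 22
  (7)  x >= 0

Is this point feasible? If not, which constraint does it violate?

Constraint (7): x = -1, which is not ≥ 0. All other constraints are satisfied.

not feasible — violates (7)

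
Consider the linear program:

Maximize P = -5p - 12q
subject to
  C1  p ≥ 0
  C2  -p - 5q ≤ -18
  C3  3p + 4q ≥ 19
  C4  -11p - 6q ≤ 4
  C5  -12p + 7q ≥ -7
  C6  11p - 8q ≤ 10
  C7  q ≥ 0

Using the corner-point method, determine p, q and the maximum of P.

The feasible region is unbounded (it extends along (0, 1), (7, 12)), but P strictly decreases along every unbounded feasible direction, so there is no improving ray and the maximum is attained at a vertex.

At the optimal vertex, -p - 5q = -18 and 3p + 4q = 19.
Solving simultaneously gives p = 23/11, q = 35/11.

p = 23/11, q = 35/11, maximum P = -535/11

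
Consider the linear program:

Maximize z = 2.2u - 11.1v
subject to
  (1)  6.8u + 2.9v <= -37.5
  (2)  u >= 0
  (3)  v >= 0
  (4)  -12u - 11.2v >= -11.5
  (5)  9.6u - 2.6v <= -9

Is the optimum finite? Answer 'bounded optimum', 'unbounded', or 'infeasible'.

The boundaries 6.8u + 2.9v = -37.5 and v = 0 meet at (-375/68, 0), but that point violates u ≥ 0. Every candidate vertex is excluded by some other constraint, so the feasible region is empty.

infeasible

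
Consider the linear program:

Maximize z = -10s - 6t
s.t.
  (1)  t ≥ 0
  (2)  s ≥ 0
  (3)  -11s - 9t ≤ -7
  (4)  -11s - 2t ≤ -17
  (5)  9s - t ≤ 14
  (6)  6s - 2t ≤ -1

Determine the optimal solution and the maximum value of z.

s = 16/17, t = 113/34, maximum z = -499/17

Feasible corners and z = -10s - 6t:
  (0, 17/2) → z = -51
  (16/17, 113/34) → z = -499/17
  (29/12, 31/4) → z = -212/3
The feasible region is unbounded (it extends along (0, 1), (1, 9)), but z strictly decreases along every unbounded feasible direction, so there is no improving ray and the maximum is attained at a vertex.

At the optimal vertex, -11s - 2t = -17 and 6s - 2t = -1.
Solving simultaneously gives s = 16/17, t = 113/34.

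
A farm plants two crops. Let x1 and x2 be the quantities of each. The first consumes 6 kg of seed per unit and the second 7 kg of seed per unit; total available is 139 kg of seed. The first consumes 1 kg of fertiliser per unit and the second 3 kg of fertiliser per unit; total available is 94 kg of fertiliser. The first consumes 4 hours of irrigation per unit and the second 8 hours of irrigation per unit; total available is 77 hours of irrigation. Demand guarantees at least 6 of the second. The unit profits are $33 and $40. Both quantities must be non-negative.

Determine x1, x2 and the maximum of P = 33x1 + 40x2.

x1 = 29/4, x2 = 6, maximum P = 1917/4

Corner points and P = 33x1 + 40x2:
  (0, 77/8) → P = 385
  (0, 6) → P = 240
  (29/4, 6) → P = 1917/4

The binding constraints are 4x1 + 8x2 = 77 and x2 = 6.
Solving simultaneously gives x1 = 29/4, x2 = 6.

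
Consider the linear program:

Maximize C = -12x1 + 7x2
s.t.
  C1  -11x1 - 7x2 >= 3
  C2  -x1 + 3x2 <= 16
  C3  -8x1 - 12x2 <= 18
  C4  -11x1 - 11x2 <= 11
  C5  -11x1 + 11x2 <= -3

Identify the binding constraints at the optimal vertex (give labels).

C4 and C5

Corner points and C = -12x1 + 7x2:
  (1, -2) → C = -26
  (-2/33, -1/3) → C = -53/33
  (-4/11, -7/11) → C = -1/11

The maximum is at (-4/11, -7/11). Substituting into each constraint, equality holds for C4 and C5; the remaining constraints have slack.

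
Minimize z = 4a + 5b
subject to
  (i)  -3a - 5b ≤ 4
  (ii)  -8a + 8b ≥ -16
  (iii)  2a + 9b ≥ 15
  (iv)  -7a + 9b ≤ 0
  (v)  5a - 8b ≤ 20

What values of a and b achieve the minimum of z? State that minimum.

a = 5/3, b = 35/27, minimum z = 355/27

Vertices and z = 4a + 5b:
  (3, 1) → z = 17
  (9, 7) → z = 71
  (5/3, 35/27) → z = 355/27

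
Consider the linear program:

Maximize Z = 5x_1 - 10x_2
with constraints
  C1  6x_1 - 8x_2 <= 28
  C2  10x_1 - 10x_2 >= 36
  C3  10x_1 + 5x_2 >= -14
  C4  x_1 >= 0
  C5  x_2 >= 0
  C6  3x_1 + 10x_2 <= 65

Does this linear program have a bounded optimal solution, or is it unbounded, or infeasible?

bounded optimum

Extreme points and Z = 5x_1 - 10x_2:
  (14/3, 0) → Z = 70/3
  (200/21, 51/14) → Z = 235/21
  (18/5, 0) → Z = 18
  (101/13, 271/65) → Z = -37/13
The feasible region has finitely many vertices and no improving ray; the maximum is 70/3 at (14/3, 0).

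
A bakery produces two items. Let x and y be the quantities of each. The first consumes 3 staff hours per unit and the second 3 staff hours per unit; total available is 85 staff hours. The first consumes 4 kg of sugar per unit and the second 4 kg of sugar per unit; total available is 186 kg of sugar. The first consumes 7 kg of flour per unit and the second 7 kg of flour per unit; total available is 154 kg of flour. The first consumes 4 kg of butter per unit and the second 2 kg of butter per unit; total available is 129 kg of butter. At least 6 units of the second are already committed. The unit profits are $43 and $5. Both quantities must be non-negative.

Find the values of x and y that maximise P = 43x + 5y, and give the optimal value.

Vertices and P = 43x + 5y:
  (0, 22) → P = 110
  (0, 6) → P = 30
  (16, 6) → P = 718

The binding constraints are 7x + 7y = 154 and y = 6.
Solving simultaneously gives x = 16, y = 6.

x = 16, y = 6, maximum P = 718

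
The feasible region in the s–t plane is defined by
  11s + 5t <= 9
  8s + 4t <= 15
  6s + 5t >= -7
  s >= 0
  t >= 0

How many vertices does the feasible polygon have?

Intersecting each pair of boundary lines and keeping only the points that satisfy every inequality leaves:
  (0, 9/5)
  (9/11, 0)
  (0, 0)

3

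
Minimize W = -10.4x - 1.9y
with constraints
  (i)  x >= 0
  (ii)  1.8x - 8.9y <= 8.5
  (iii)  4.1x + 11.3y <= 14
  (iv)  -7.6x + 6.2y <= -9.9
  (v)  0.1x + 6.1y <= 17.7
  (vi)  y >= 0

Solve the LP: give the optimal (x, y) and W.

x = 140/41, y = 0, minimum W = -1456/41

The binding constraints are 4.1x + 11.3y = 14 and y = 0.
Solving simultaneously gives x = 140/41, y = 0.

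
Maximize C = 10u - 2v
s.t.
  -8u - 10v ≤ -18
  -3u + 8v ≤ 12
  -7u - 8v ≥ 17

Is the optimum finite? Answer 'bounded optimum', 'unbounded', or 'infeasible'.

infeasible

The boundaries -8u - 10v = -18 and -3u + 8v = 12 meet at (12/47, 75/47), but that point violates -7u - 8v ≥ 17. Every candidate vertex is excluded by some other constraint, so the feasible region is empty.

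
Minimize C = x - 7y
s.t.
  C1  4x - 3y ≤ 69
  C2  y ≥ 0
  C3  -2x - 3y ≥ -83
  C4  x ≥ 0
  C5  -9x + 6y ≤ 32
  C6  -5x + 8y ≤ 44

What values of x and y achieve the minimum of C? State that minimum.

At the optimal vertex, -2x - 3y = -83 and -5x + 8y = 44.
Solving simultaneously gives x = 532/31, y = 503/31.

x = 532/31, y = 503/31, minimum C = -2989/31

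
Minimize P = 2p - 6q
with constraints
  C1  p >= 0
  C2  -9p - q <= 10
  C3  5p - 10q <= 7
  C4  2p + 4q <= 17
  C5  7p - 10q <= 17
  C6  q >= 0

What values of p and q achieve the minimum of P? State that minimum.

p = 0, q = 17/4, minimum P = -51/2

Corner points and P = 2p - 6q:
  (0, 17/4) → P = -51/2
  (0, 0) → P = 0
  (99/20, 71/40) → P = -3/4
  (7/5, 0) → P = 14/5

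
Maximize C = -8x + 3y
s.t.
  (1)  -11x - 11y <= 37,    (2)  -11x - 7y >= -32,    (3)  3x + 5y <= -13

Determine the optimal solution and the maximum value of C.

x = -21/11, y = -16/11, maximum C = 120/11

Corner points and C = -8x + 3y:
  (611/44, -69/4) → C = -7165/44
  (-21/11, -16/11) → C = 120/11
  (251/34, -239/34) → C = -2725/34

The optimum lies where -11x - 11y = 37 and 3x + 5y = -13.
Solving simultaneously gives x = -21/11, y = -16/11.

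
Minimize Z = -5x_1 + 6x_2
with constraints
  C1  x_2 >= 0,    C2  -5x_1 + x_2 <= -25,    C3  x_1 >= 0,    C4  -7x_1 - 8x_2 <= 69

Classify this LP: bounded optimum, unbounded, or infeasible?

unbounded

From the feasible point (5, 0), moving in the direction (1, 0) keeps every constraint satisfied while Z decreases without bound.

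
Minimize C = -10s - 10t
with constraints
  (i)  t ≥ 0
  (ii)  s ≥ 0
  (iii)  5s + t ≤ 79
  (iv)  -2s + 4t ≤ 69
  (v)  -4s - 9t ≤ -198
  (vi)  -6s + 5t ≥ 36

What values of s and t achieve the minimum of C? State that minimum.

Corner points and C = -10s - 10t:
  (247/22, 503/22) → C = -3750/11
  (359/31, 654/31) → C = -10130/31
  (171/34, 336/17) → C = -4215/17
  (9, 18) → C = -270

The binding constraints are 5s + t = 79 and -2s + 4t = 69.
Solving simultaneously gives s = 247/22, t = 503/22.

s = 247/22, t = 503/22, minimum C = -3750/11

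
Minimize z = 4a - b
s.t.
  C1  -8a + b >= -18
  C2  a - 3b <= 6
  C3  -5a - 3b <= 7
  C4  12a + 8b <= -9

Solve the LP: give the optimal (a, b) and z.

The binding constraints are -5a - 3b = 7 and 12a + 8b = -9.
Solving simultaneously gives a = -29/4, b = 39/4.

a = -29/4, b = 39/4, minimum z = -155/4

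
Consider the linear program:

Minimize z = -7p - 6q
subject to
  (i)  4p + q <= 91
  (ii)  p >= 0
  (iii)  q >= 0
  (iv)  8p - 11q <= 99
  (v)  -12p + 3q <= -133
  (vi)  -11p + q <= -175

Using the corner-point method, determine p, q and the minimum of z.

Vertices and z = -7p - 6q:
  (275/13, 83/13) → z = -2423/13
  (266/15, 301/15) → z = -3668/15
  (1826/113, 311/113) → z = -14648/113

The optimum lies where 4p + q = 91 and -11p + q = -175.
Solving simultaneously gives p = 266/15, q = 301/15.

p = 266/15, q = 301/15, minimum z = -3668/15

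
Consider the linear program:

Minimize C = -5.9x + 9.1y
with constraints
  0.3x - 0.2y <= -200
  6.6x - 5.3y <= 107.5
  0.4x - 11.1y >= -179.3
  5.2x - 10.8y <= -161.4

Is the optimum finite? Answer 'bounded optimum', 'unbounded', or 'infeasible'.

Extreme points and C = -5.9x + 9.1y:
  (-218414/325, -2621/325) → C = 2529583/650
  (-53193/55, -49579/110) → C = 353017/220
The feasible region has finitely many vertices and no improving ray; the minimum is 353017/220 at (-53193/55, -49579/110).

bounded optimum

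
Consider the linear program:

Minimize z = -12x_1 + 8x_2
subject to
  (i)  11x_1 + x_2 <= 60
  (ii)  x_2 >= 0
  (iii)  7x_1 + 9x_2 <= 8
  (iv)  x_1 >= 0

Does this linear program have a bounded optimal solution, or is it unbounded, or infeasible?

Extreme points and z = -12x_1 + 8x_2:
  (8/7, 0) → z = -96/7
  (0, 0) → z = 0
  (0, 8/9) → z = 64/9
The feasible region has finitely many vertices and no improving ray; the minimum is -96/7 at (8/7, 0).

bounded optimum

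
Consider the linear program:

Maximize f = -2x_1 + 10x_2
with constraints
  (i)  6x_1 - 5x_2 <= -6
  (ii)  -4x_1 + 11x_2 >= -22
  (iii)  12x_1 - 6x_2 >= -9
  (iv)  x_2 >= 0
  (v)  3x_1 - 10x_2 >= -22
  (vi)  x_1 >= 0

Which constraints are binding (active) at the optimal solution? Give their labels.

Extreme points and f = -2x_1 + 10x_2:
  (10/9, 38/15) → f = 208/9
  (0, 6/5) → f = 12
  (7/17, 79/34) → f = 381/17
  (0, 3/2) → f = 15

The maximum is at (10/9, 38/15). Substituting into each constraint, equality holds for (i) and (v); the remaining constraints have slack.

(i) and (v)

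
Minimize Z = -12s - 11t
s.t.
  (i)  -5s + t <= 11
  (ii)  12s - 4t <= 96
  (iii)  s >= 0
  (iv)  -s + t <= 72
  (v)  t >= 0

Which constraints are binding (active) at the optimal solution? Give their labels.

(ii) and (iv)

Vertices and Z = -12s - 11t:
  (0, 11) → Z = -121
  (61/4, 349/4) → Z = -4571/4
  (48, 120) → Z = -1896
  (8, 0) → Z = -96
  (0, 0) → Z = 0

The minimum is at (48, 120). Substituting into each constraint, equality holds for (ii) and (iv); the remaining constraints have slack.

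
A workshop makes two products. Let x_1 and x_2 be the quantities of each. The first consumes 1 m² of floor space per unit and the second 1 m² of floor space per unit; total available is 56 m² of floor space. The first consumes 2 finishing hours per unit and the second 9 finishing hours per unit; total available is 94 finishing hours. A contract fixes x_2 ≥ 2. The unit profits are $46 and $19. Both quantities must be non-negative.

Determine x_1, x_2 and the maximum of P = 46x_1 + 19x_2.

Corner points and P = 46x_1 + 19x_2:
  (0, 94/9) → P = 1786/9
  (0, 2) → P = 38
  (38, 2) → P = 1786

x_1 = 38, x_2 = 2, maximum P = 1786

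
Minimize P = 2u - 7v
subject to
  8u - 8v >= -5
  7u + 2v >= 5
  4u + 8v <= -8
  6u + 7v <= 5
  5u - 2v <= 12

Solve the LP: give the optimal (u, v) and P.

u = 7/6, v = -19/12, minimum P = 161/12

Extreme points and P = 2u - 7v:
  (7/6, -19/12) → P = 161/12
  (17/12, -59/24) → P = 481/24
  (5/3, -11/6) → P = 97/6

The optimum lies where 7u + 2v = 5 and 4u + 8v = -8.
Solving simultaneously gives u = 7/6, v = -19/12.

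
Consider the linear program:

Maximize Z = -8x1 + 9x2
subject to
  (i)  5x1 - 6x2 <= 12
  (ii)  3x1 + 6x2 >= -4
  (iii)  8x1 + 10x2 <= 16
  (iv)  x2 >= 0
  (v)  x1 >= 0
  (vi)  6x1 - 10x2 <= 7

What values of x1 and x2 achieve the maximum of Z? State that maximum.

Extreme points and Z = -8x1 + 9x2:
  (0, 8/5) → Z = 72/5
  (23/14, 2/7) → Z = -74/7
  (0, 0) → Z = 0
  (7/6, 0) → Z = -28/3

At the optimal vertex, 8x1 + 10x2 = 16 and x1 = 0.
Solving simultaneously gives x1 = 0, x2 = 8/5.

x1 = 0, x2 = 8/5, maximum Z = 72/5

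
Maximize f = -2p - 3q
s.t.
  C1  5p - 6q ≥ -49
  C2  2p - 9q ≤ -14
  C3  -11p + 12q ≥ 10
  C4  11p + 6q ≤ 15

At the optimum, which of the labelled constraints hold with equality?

C1 and C2

Feasible corners and f = -2p - 3q:
  (-119/11, -28/33) → f = 266/11
  (-17/8, 307/48) → f = -239/16
  (17/37, 184/111) → f = -218/37

The maximum is at (-119/11, -28/33). Substituting into each constraint, equality holds for C1 and C2; the remaining constraints have slack.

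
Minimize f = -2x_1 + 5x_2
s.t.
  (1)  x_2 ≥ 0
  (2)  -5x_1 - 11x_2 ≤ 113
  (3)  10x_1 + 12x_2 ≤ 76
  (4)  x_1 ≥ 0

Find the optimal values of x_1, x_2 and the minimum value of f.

x_1 = 38/5, x_2 = 0, minimum f = -76/5

Feasible corners and f = -2x_1 + 5x_2:
  (38/5, 0) → f = -76/5
  (0, 0) → f = 0
  (0, 19/3) → f = 95/3

The optimum lies where x_2 = 0 and 10x_1 + 12x_2 = 76.
Solving simultaneously gives x_1 = 38/5, x_2 = 0.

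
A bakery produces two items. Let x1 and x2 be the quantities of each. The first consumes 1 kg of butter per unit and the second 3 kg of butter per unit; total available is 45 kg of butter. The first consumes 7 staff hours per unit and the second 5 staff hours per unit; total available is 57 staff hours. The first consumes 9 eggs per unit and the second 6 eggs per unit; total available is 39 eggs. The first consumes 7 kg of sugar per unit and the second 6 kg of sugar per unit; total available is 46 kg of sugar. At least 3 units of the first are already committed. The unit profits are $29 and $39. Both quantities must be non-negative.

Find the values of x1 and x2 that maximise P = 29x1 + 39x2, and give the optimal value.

Extreme points and P = 29x1 + 39x2:
  (13/3, 0) → P = 377/3
  (3, 0) → P = 87
  (3, 2) → P = 165

The binding constraints are 9x1 + 6x2 = 39 and x1 = 3.
Solving simultaneously gives x1 = 3, x2 = 2.

x1 = 3, x2 = 2, maximum P = 165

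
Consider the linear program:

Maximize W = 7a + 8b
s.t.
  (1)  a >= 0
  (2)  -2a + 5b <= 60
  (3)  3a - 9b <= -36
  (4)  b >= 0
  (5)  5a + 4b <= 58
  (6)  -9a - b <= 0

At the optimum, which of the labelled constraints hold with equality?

Feasible corners and W = 7a + 8b:
  (0, 12) → W = 96
  (0, 4) → W = 32
  (50/33, 416/33) → W = 1226/11
  (126/19, 118/19) → W = 1826/19

The maximum is at (50/33, 416/33). Substituting into each constraint, equality holds for (2) and (5); the remaining constraints have slack.

(2) and (5)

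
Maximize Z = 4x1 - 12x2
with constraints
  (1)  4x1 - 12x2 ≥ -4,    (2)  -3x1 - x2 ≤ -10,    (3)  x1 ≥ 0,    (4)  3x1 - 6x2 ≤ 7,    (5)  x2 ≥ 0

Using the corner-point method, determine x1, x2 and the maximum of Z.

Extreme points and Z = 4x1 - 12x2:
  (29/10, 13/10) → Z = -4
  (9, 10/3) → Z = -4
  (67/21, 3/7) → Z = 160/21

x1 = 67/21, x2 = 3/7, maximum Z = 160/21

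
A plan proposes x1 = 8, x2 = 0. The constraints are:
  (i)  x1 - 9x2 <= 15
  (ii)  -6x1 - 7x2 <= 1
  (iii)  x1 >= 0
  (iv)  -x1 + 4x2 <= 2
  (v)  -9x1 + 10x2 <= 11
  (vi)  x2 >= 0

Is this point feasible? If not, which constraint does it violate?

(i): 8 ≤ 15 ✓
(ii): -48 ≤ 1 ✓
(iii): 8 ≥ 0 ✓
(iv): -8 ≤ 2 ✓
(v): -72 ≤ 11 ✓
(vi): 0 ≥ 0 ✓

feasible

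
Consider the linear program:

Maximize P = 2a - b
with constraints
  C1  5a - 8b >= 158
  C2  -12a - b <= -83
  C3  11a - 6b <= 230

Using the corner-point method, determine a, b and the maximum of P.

a = 446/29, b = -294/29, maximum P = 1186/29

Extreme points and P = 2a - b:
  (822/101, -1481/101) → P = 3125/101
  (446/29, -294/29) → P = 1186/29
  (728/83, -1847/83) → P = 3303/83

At the optimal vertex, 5a - 8b = 158 and 11a - 6b = 230.
Solving simultaneously gives a = 446/29, b = -294/29.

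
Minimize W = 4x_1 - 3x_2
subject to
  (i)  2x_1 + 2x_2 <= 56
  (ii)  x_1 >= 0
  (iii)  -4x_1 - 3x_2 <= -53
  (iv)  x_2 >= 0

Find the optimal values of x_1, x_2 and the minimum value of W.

x_1 = 0, x_2 = 28, minimum W = -84

Feasible corners and W = 4x_1 - 3x_2:
  (0, 28) → W = -84
  (28, 0) → W = 112
  (0, 53/3) → W = -53
  (53/4, 0) → W = 53

At the optimal vertex, 2x_1 + 2x_2 = 56 and x_1 = 0.
Solving simultaneously gives x_1 = 0, x_2 = 28.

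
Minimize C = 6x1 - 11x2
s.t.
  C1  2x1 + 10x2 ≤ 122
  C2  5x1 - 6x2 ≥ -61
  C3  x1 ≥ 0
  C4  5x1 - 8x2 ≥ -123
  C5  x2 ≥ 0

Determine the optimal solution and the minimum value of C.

x1 = 61/31, x2 = 366/31, minimum C = -3660/31

The optimum lies where 2x1 + 10x2 = 122 and 5x1 - 6x2 = -61.
Solving simultaneously gives x1 = 61/31, x2 = 366/31.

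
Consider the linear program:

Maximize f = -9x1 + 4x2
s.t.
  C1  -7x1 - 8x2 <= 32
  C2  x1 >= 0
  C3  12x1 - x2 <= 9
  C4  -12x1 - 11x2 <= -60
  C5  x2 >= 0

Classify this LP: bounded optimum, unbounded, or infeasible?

From the feasible point (0, 60/11), moving in the direction (0, 1) keeps every constraint satisfied while f increases without bound.

unbounded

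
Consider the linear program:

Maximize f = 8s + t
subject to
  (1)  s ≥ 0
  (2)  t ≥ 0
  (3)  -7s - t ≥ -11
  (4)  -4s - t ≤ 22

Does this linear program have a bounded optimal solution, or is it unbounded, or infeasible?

bounded optimum

Extreme points and f = 8s + t:
  (0, 0) → f = 0
  (0, 11) → f = 11
  (11/7, 0) → f = 88/7
The feasible region has finitely many vertices and no improving ray; the maximum is 88/7 at (11/7, 0).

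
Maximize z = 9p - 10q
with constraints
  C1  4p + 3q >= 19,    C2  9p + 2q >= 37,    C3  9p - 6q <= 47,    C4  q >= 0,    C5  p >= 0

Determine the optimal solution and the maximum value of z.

The feasible region is unbounded (it extends along (0, 1), (2, 3)), but z strictly decreases along every unbounded feasible direction, so there is no improving ray and the maximum is attained at a vertex.

The binding constraints are 9p - 6q = 47 and q = 0.
Solving simultaneously gives p = 47/9, q = 0.

p = 47/9, q = 0, maximum z = 47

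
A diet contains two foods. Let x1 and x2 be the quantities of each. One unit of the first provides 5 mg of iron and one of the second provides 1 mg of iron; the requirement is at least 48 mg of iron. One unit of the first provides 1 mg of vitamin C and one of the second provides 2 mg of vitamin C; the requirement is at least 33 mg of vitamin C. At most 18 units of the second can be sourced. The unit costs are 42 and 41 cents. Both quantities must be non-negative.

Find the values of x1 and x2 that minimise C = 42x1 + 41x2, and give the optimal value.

Feasible corners and C = 42x1 + 41x2:
  (33, 0) → C = 1386
  (7, 13) → C = 827
  (6, 18) → C = 990
The feasible region is unbounded (it extends along (1, 0)), but C strictly increases along every unbounded feasible direction, so there is no improving ray and the minimum is attained at a vertex.

At the optimal vertex, 5x1 + x2 = 48 and x1 + 2x2 = 33.
Solving simultaneously gives x1 = 7, x2 = 13.

x1 = 7, x2 = 13, minimum C = 827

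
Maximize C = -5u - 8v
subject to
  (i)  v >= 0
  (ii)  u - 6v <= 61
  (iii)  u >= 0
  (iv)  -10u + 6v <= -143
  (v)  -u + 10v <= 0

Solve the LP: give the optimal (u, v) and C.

Corner points and C = -5u - 8v:
  (61, 0) → C = -305
  (143/10, 0) → C = -143/2
  (305/2, 61/4) → C = -1769/2
  (715/47, 143/94) → C = -4147/47

u = 143/10, v = 0, maximum C = -143/2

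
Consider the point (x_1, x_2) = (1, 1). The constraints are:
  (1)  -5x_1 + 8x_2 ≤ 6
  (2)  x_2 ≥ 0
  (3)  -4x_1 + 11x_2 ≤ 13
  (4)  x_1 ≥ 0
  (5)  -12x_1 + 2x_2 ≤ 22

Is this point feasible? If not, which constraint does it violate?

(1): 3 ≤ 6 ✓
(2): 1 ≥ 0 ✓
(3): 7 ≤ 13 ✓
(4): 1 ≥ 0 ✓
(5): -10 ≤ 22 ✓

feasible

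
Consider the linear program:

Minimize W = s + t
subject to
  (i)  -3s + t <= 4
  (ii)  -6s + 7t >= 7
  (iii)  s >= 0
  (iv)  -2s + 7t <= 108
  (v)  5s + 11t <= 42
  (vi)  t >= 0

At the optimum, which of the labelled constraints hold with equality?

(ii) and (iii)

Feasible corners and W = s + t:
  (0, 1) → W = 1
  (217/101, 287/101) → W = 504/101
  (0, 42/11) → W = 42/11

The minimum is at (0, 1). Substituting into each constraint, equality holds for (ii) and (iii); the remaining constraints have slack.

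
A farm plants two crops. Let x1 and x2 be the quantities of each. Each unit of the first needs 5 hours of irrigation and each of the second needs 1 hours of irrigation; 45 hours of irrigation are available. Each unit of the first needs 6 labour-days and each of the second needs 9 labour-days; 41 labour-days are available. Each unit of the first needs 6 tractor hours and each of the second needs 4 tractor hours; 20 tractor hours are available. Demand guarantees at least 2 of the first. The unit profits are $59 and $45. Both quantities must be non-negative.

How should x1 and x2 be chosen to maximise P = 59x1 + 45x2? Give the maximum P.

x1 = 2, x2 = 2, maximum P = 208

Vertices and P = 59x1 + 45x2:
  (10/3, 0) → P = 590/3
  (2, 0) → P = 118
  (2, 2) → P = 208

The optimum lies where 6x1 + 4x2 = 20 and x1 = 2.
Solving simultaneously gives x1 = 2, x2 = 2.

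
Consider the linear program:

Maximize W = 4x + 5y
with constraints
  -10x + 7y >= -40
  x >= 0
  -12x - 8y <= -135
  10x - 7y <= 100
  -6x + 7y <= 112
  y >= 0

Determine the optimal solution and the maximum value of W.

x = 38, y = 340/7, maximum W = 2764/7

Vertices and W = 4x + 5y:
  (1265/164, 435/82) → W = 4705/82
  (38, 340/7) → W = 2764/7
  (49/132, 359/22) → W = 5483/66

The binding constraints are -10x + 7y = -40 and -6x + 7y = 112.
Solving simultaneously gives x = 38, y = 340/7.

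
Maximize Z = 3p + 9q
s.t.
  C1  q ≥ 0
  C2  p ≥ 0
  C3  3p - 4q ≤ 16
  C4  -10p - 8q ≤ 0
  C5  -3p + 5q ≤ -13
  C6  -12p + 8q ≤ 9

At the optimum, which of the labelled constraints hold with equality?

C3 and C5

Feasible corners and Z = 3p + 9q:
  (16/3, 0) → Z = 16
  (13/3, 0) → Z = 13
  (28/3, 3) → Z = 55

The maximum is at (28/3, 3). Substituting into each constraint, equality holds for C3 and C5; the remaining constraints have slack.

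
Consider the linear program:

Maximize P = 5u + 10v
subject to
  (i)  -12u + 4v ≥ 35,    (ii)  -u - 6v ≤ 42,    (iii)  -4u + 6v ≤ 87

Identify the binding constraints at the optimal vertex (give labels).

Vertices and P = 5u + 10v:
  (-189/38, -469/76) → P = -1645/19
  (69/28, 113/7) → P = 695/4
  (-129/5, -27/10) → P = -156

The maximum is at (69/28, 113/7). Substituting into each constraint, equality holds for (i) and (iii); the remaining constraints have slack.

(i) and (iii)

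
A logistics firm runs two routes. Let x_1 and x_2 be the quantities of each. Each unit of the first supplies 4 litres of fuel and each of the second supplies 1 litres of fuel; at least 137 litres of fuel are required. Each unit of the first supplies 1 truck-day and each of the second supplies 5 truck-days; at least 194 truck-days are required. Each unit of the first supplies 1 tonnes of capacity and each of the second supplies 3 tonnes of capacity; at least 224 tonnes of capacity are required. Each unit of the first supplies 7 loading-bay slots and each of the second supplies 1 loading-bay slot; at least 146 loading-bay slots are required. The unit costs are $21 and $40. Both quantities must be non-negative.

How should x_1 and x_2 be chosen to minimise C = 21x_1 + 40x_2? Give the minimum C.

Corner points and C = 21x_1 + 40x_2:
  (0, 146) → C = 5840
  (224, 0) → C = 4704
  (17, 69) → C = 3117
  (3, 125) → C = 5063
The feasible region is unbounded (it extends along (0, 1), (1, 0)), but C strictly increases along every unbounded feasible direction, so there is no improving ray and the minimum is attained at a vertex.

x_1 = 17, x_2 = 69, minimum C = 3117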